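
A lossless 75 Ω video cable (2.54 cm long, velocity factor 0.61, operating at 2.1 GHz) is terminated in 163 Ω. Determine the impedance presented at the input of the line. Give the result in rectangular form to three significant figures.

Z_in ≈ 36.4 + j15.5 Ω

λ = v/f = 0.61·c / 2.1 GHz = 0.0871 m
βl = 2π·l/λ = 2π × 0.291 = 105°
tan(βl) = tan(105°) = -3.75
Z_in = Z_0·(Z_L + jZ_0·tanβl)/(Z_0 + jZ_L·tanβl)
     = 75·(163 − j281)/(75 − j611)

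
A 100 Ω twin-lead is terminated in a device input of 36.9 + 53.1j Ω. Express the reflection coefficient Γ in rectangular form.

Γ = (Z_L − Z_0)/(Z_L + Z_0) = (-63.1 + j53.1)/(136.9 + j53.1)

Γ ≈ -0.27 + j0.493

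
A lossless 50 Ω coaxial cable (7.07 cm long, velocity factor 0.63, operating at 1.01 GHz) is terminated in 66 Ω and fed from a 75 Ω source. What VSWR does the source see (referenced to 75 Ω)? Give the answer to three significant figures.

VSWR ≈ 1.63

λ = v/f = 0.63·c / 1.01 GHz = 0.187 m
βl = 2π·l/λ = 2π × 0.378 = 136°
tan(βl) = -0.965
Z_in = Z_0·(Z_L + jZ_0·tanβl)/(Z_0 + jZ_L·tanβl) = 48.6 + j13.7 Ω
Γ_s = (Z_in − Z_s)/(Z_in + Z_s) = (-26.4 + j13.7)/(124 + j13.7), |Γ_s| = 0.239
VSWR = (1 + |Γ_s|)/(1 − |Γ_s|)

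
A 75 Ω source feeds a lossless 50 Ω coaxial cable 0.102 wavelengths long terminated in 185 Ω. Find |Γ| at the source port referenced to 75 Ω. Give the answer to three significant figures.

|Γ| ≈ 0.567

βl = 2π × 0.102 = 36.7°
tan(βl) = 0.746
Z_in = Z_0·(Z_L + jZ_0·tanβl)/(Z_0 + jZ_L·tanβl) = 33.4 − j54.9 Ω
Γ_s = (Z_in − Z_s)/(Z_in + Z_s) = (-41.6 − j54.9)/(108 − j54.9), |Γ_s| = 0.567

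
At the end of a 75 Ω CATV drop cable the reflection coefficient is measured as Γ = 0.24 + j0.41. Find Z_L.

Z_L ≈ 77.9 + j82.5 Ω

Z_L = Z_0·(1 + Γ)/(1 − Γ) = 75·(1.24 + j0.41)/(0.76 − j0.41)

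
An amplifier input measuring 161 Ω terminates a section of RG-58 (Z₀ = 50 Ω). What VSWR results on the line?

Γ = (161 − 50)/(161 + 50) = 0.526
VSWR = (1 + 0.526)/(1 − 0.526)

VSWR ≈ 3.22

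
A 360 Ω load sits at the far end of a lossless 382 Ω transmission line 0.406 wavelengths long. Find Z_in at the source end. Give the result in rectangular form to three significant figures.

βl = 2π × 0.406 = 146°
tan(βl) = tan(146°) = -0.67
Z_in = Z_0·(Z_L + jZ_0·tanβl)/(Z_0 + jZ_L·tanβl)
     = 382·(360 − j256)/(382 − j241)

Z_in ≈ 373 − j20.5 Ω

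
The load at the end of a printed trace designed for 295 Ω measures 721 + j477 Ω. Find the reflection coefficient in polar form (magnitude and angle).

Γ = (Z_L − Z_0)/(Z_L + Z_0) = (426 + j477)/(1016 + j477)
|Γ| = 640/1120 = 0.57

Γ ≈ 0.57 ∠ 23.1°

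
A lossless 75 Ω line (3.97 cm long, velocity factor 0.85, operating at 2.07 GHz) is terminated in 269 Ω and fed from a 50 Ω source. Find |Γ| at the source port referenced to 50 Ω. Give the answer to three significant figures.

|Γ| ≈ 0.501

λ = v/f = 0.85·c / 2.07 GHz = 0.123 m
βl = 2π·l/λ = 2π × 0.322 = 116°
tan(βl) = -2.05
Z_in = Z_0·(Z_L + jZ_0·tanβl)/(Z_0 + jZ_L·tanβl) = 25.4 + j33.1 Ω
Γ_s = (Z_in − Z_s)/(Z_in + Z_s) = (-24.6 + j33.1)/(75.4 + j33.1), |Γ_s| = 0.501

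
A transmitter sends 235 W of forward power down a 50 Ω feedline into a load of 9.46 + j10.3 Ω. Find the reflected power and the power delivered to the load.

|Γ| = |(-40.54 + j10.3)/(59.46 + j10.3)| = 0.693
|Γ|² = 0.48
P_refl = |Γ|²·P_inc = 113 W, P_del = (1 − |Γ|²)·P_inc = 122 W

P_reflected ≈ 113 W; P_delivered ≈ 122 W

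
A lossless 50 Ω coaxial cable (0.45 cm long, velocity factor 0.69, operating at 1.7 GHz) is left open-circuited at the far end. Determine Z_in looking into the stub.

λ = v/f = 0.69·c / 1.7 GHz = 0.122 m
βl = 2π·l/λ = 2π × 0.037 = 13.3°
tan(βl) = 0.236
For an open-circuited stub, Z_in = −jZ_0·cot(βl) = −jZ_0/tan(βl)

Z_in ≈ −j211 Ω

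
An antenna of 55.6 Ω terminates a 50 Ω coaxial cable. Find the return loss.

RL ≈ 25.5 dB

Γ = (55.6 − 50)/(55.6 + 50) = 0.053
RL = −20·log₁₀|Γ| = −20·log₁₀(0.053)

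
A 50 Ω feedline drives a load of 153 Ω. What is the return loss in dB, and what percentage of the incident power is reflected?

RL ≈ 5.89 dB; 25.7% of incident power reflected

Γ = (153 − 50)/(153 + 50) = 0.507
RL = −20·log₁₀(0.507) = 5.89 dB
P_refl/P_inc = |Γ|² = 0.257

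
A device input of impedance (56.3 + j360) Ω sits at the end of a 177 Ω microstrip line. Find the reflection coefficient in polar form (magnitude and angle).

Γ = (Z_L − Z_0)/(Z_L + Z_0) = (-120.7 + j360)/(233.3 + j360)
|Γ| = 380/429 = 0.885

Γ ≈ 0.885 ∠ 51.5°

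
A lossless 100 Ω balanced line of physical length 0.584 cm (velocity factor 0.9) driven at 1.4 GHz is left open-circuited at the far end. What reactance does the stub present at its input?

X_in ≈ -519 Ω (capacitive)

λ = v/f = 0.9·c / 1.4 GHz = 0.193 m
βl = 2π·l/λ = 2π × 0.0303 = 10.9°
tan(βl) = 0.193
For an open-circuited stub, Z_in = −jZ_0·cot(βl) = −jZ_0/tan(βl)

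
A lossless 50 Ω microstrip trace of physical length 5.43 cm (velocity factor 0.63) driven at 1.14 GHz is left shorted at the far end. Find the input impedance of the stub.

Z_in ≈ −j94.4 Ω

λ = v/f = 0.63·c / 1.14 GHz = 0.166 m
βl = 2π·l/λ = 2π × 0.328 = 118°
tan(βl) = -1.89
For a shorted stub, Z_in = jZ_0·tan(βl)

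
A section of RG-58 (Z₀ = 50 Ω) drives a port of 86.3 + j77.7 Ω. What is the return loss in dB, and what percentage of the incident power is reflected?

Γ = (36.3 + j77.7)/(136.3 + j77.7), |Γ| = 0.547
RL = −20·log₁₀(0.547) = 5.25 dB
P_refl/P_inc = |Γ|² = 0.299

RL ≈ 5.25 dB; 29.9% of incident power reflected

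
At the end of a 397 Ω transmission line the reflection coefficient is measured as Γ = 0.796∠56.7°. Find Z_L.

Z_L ≈ 191 + j695 Ω

Z_L = Z_0·(1 + Γ)/(1 − Γ) = 397·(1.44 + j0.665)/(0.563 − j0.665)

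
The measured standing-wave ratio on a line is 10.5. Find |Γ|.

|Γ| ≈ 0.826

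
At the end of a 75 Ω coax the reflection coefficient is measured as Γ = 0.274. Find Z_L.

Z_L ≈ 132 Ω

Z_L = Z_0·(1 + Γ)/(1 − Γ) = 75·(1.27)/(0.726)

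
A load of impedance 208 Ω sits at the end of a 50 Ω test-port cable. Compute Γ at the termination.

Γ = 0.612

Γ = (Z_L − Z_0)/(Z_L + Z_0) = (208 − 50)/(208 + 50) = 158/258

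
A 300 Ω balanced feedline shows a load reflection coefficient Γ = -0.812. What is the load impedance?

Z_L = Z_0·(1 + Γ)/(1 − Γ) = 300·(0.188)/(1.81)

Z_L ≈ 31.1 Ω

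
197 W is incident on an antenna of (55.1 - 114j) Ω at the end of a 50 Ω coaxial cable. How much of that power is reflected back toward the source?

|Γ| = |(5.1 − j114)/(105.1 − j114)| = 0.736
|Γ|² = 0.542
P_refl = |Γ|²·P_inc = 107 W, P_del = (1 − |Γ|²)·P_inc = 90.3 W

P_reflected ≈ 107 W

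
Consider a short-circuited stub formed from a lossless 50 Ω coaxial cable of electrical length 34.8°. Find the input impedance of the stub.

tan(βl) = 0.695
For a short-circuited stub, Z_in = jZ_0·tan(βl)

Z_in ≈ +j34.8 Ω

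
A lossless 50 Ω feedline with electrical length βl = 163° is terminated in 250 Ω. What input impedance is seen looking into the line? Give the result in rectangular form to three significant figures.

tan(βl) = tan(163°) = -0.306
Z_in = Z_0·(Z_L + jZ_0·tanβl)/(Z_0 + jZ_L·tanβl)
     = 50·(250 − j15.3)/(50 − j76.4)

Z_in ≈ 81.9 + j110 Ω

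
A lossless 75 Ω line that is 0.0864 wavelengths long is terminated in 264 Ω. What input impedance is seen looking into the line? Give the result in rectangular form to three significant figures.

Z_in ≈ 65.4 − j93.5 Ω

βl = 2π × 0.0864 = 31.1°
tan(βl) = tan(31.1°) = 0.603
Z_in = Z_0·(Z_L + jZ_0·tanβl)/(Z_0 + jZ_L·tanβl)
     = 75·(264 + j45.3)/(75 + j159)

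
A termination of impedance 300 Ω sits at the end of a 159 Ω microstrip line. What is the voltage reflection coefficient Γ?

Γ = 0.307

Γ = (Z_L − Z_0)/(Z_L + Z_0) = (300 − 159)/(300 + 159) = 141/459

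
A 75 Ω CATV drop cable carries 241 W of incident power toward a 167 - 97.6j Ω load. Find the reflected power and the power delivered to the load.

P_reflected ≈ 63.7 W; P_delivered ≈ 177 W

|Γ| = |(92 − j97.6)/(242 − j97.6)| = 0.514
|Γ|² = 0.264
P_refl = |Γ|²·P_inc = 63.7 W, P_del = (1 − |Γ|²)·P_inc = 177 W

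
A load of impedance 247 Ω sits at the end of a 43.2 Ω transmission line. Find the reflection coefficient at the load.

Γ = (Z_L − Z_0)/(Z_L + Z_0) = (247 − 43.2)/(247 + 43.2) = 203.8/290.2

Γ = 0.702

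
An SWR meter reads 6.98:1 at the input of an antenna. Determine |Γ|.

|Γ| ≈ 0.749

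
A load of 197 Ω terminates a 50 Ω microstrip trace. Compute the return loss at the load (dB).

RL ≈ 4.51 dB

Γ = (197 − 50)/(197 + 50) = 0.595
RL = −20·log₁₀|Γ| = −20·log₁₀(0.595)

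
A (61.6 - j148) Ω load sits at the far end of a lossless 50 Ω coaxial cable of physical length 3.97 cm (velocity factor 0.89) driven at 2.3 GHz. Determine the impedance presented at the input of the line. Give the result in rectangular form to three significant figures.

Z_in ≈ 12.8 + j56.6 Ω

λ = v/f = 0.89·c / 2.3 GHz = 0.116 m
βl = 2π·l/λ = 2π × 0.342 = 123°
tan(βl) = tan(123°) = -1.53
Z_in = Z_0·(Z_L + jZ_0·tanβl)/(Z_0 + jZ_L·tanβl)
     = 50·(61.6 − j225)/(-177 − j94.4)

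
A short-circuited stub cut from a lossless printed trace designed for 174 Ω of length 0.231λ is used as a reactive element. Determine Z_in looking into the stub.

Z_in ≈ +j1450 Ω

βl = 2π × 0.231 = 83.2°
tan(βl) = 8.34
For a short-circuited stub, Z_in = jZ_0·tan(βl)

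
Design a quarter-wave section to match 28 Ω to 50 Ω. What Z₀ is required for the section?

Z_qwt = √(Z_0·R_L) = √(50 × 28) = √1400

Z_qwt ≈ 37.4 Ω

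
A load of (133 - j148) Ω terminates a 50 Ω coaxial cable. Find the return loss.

Γ = (83 − j148)/(183 − j148), |Γ| = 0.721
RL = −20·log₁₀|Γ| = −20·log₁₀(0.721)

RL ≈ 2.84 dB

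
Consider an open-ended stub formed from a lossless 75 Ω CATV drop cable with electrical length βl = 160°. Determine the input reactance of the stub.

X_in ≈ 206 Ω (inductive)

tan(βl) = -0.364
For an open-ended stub, Z_in = −jZ_0·cot(βl) = −jZ_0/tan(βl)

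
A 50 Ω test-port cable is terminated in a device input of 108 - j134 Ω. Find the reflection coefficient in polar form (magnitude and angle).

Γ = (Z_L − Z_0)/(Z_L + Z_0) = (58 − j134)/(158 − j134)
|Γ| = 146/207 = 0.705

Γ ≈ 0.705 ∠ -26.3°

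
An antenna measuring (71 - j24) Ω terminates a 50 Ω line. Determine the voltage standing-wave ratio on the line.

VSWR ≈ 1.7

Γ = (Z_L − Z_0)/(Z_L + Z_0) = (21 − j24)/(121 − j24)
|Γ| = 31.9/123 = 0.259
VSWR = (1 + |Γ|)/(1 − |Γ|) = 1.26/0.741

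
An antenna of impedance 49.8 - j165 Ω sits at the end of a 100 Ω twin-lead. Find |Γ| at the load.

|Γ| ≈ 0.774

Γ = (Z_L − Z_0)/(Z_L + Z_0) = (-50.2 − j165)/(149.8 − j165)
|Γ| = 172/223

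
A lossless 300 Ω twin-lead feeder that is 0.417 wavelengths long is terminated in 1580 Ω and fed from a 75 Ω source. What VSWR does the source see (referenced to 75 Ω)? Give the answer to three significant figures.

VSWR ≈ 16.3

βl = 2π × 0.417 = 150°
tan(βl) = -0.575
Z_in = Z_0·(Z_L + jZ_0·tanβl)/(Z_0 + jZ_L·tanβl) = 207 + j454 Ω
Γ_s = (Z_in − Z_s)/(Z_in + Z_s) = (132 + j454)/(282 + j454), |Γ_s| = 0.885
VSWR = (1 + |Γ_s|)/(1 − |Γ_s|)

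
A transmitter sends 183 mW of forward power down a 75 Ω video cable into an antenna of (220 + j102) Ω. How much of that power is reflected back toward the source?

P_reflected ≈ 59 mW

|Γ| = |(145 + j102)/(295 + j102)| = 0.568
|Γ|² = 0.323
P_refl = |Γ|²·P_inc = 59 mW, P_del = (1 − |Γ|²)·P_inc = 124 mW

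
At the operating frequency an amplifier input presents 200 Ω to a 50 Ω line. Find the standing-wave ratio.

Γ = (200 − 50)/(200 + 50) = 0.6
VSWR = (1 + 0.6)/(1 − 0.6)

VSWR ≈ 4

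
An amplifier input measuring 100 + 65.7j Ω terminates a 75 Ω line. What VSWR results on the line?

VSWR ≈ 2.21

Γ = (Z_L − Z_0)/(Z_L + Z_0) = (25 + j65.7)/(175 + j65.7)
|Γ| = 70.3/187 = 0.376
VSWR = (1 + |Γ|)/(1 − |Γ|) = 1.38/0.624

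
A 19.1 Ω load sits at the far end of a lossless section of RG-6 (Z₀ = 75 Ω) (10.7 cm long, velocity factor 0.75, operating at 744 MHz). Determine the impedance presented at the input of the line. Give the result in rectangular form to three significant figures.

Z_in ≈ 46.7 − j82.6 Ω

λ = v/f = 0.75·c / 744 MHz = 0.302 m
βl = 2π·l/λ = 2π × 0.354 = 127°
tan(βl) = tan(127°) = -1.31
Z_in = Z_0·(Z_L + jZ_0·tanβl)/(Z_0 + jZ_L·tanβl)
     = 75·(19.1 − j98.2)/(75 − j25)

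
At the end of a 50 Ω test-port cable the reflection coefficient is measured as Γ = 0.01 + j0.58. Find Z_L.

Z_L = Z_0·(1 + Γ)/(1 − Γ) = 50·(1.01 + j0.58)/(0.99 − j0.58)

Z_L ≈ 25.2 + j44.1 Ω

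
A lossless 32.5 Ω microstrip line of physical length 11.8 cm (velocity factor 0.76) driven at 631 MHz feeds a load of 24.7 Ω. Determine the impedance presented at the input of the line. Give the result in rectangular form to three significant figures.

Z_in ≈ 37 − j8.43 Ω

λ = v/f = 0.76·c / 631 MHz = 0.361 m
βl = 2π·l/λ = 2π × 0.327 = 118°
tan(βl) = tan(118°) = -1.92
Z_in = Z_0·(Z_L + jZ_0·tanβl)/(Z_0 + jZ_L·tanβl)
     = 32.5·(24.7 − j62.3)/(32.5 − j47.3)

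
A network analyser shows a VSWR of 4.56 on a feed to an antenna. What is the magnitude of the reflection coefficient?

|Γ| ≈ 0.64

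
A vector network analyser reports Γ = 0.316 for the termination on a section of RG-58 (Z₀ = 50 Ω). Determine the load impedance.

Z_L = Z_0·(1 + Γ)/(1 − Γ) = 50·(1.32)/(0.684)

Z_L ≈ 96.2 Ω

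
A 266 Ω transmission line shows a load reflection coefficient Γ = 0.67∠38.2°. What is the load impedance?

Z_L ≈ 370 + j557 Ω

Z_L = Z_0·(1 + Γ)/(1 − Γ) = 266·(1.53 + j0.414)/(0.473 − j0.414)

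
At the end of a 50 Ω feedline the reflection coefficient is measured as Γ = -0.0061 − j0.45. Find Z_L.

Z_L ≈ 32.8 − j37 Ω

Z_L = Z_0·(1 + Γ)/(1 − Γ) = 50·(0.994 − j0.45)/(1.01 + j0.45)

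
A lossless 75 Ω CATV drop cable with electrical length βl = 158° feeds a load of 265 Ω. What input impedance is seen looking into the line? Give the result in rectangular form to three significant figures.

tan(βl) = tan(158°) = -0.404
Z_in = Z_0·(Z_L + jZ_0·tanβl)/(Z_0 + jZ_L·tanβl)
     = 75·(265 − j30.3)/(75 − j107)

Z_in ≈ 101 + j115 Ω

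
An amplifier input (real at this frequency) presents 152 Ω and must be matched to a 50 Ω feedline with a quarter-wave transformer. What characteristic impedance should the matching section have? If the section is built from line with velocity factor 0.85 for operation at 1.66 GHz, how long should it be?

Z_qwt ≈ 87.2 Ω; length ≈ 3.84 cm

Z_qwt = √(Z_0·R_L) = √(50 × 152) = √7600
λ = 0.85·c/f = 0.154 m, so l = λ/4 = 0.0384 m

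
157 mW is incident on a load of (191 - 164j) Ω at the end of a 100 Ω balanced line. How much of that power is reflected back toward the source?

|Γ| = |(91 − j164)/(291 − j164)| = 0.561
|Γ|² = 0.315
P_refl = |Γ|²·P_inc = 49.5 mW, P_del = (1 − |Γ|²)·P_inc = 108 mW

P_reflected ≈ 49.5 mW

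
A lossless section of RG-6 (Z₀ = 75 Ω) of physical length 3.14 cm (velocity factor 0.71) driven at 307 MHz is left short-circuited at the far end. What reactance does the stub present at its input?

X_in ≈ 21.9 Ω (inductive)

λ = v/f = 0.71·c / 307 MHz = 0.694 m
βl = 2π·l/λ = 2π × 0.0453 = 16.3°
tan(βl) = 0.292
For a short-circuited stub, Z_in = jZ_0·tan(βl)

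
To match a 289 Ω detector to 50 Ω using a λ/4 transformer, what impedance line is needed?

Z_qwt = √(Z_0·R_L) = √(50 × 289) = √14450

Z_qwt ≈ 120 Ω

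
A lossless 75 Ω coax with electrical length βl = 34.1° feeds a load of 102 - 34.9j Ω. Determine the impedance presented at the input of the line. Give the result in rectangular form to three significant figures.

tan(βl) = tan(34.1°) = 0.677
Z_in = Z_0·(Z_L + jZ_0·tanβl)/(Z_0 + jZ_L·tanβl)
     = 75·(102 + j15.9)/(98.6 + j69.1)

Z_in ≈ 57.7 − j28.3 Ω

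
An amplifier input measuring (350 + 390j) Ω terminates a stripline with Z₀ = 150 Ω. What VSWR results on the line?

VSWR ≈ 5.48

Γ = (Z_L − Z_0)/(Z_L + Z_0) = (200 + j390)/(500 + j390)
|Γ| = 438/634 = 0.691
VSWR = (1 + |Γ|)/(1 − |Γ|) = 1.69/0.309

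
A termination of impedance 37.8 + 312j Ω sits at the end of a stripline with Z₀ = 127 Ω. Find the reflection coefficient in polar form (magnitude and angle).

Γ ≈ 0.92 ∠ 43.8°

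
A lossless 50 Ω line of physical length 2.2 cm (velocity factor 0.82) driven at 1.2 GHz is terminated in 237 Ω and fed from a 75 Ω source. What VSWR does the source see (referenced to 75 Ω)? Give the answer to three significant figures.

λ = v/f = 0.82·c / 1.2 GHz = 0.205 m
βl = 2π·l/λ = 2π × 0.107 = 38.6°
tan(βl) = 0.799
Z_in = Z_0·(Z_L + jZ_0·tanβl)/(Z_0 + jZ_L·tanβl) = 25.3 − j55.9 Ω
Γ_s = (Z_in − Z_s)/(Z_in + Z_s) = (-49.7 − j55.9)/(100 − j55.9), |Γ_s| = 0.651
VSWR = (1 + |Γ_s|)/(1 − |Γ_s|)

VSWR ≈ 4.74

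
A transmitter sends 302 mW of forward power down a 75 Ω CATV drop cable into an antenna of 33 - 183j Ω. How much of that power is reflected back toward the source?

P_reflected ≈ 236 mW

|Γ| = |(-42 − j183)/(108 − j183)| = 0.884
|Γ|² = 0.781
P_refl = |Γ|²·P_inc = 236 mW, P_del = (1 − |Γ|²)·P_inc = 66.2 mW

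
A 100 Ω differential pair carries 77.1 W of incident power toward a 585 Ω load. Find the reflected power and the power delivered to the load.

P_reflected ≈ 38.7 W; P_delivered ≈ 38.4 W

Γ = (585 − 100)/(585 + 100) = 0.708
|Γ|² = 0.501
P_refl = |Γ|²·P_inc = 38.7 W, P_del = (1 − |Γ|²)·P_inc = 38.4 W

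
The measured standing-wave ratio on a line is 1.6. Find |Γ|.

|Γ| ≈ 0.231

|Γ| = (S − 1)/(S + 1) = (1.6 − 1)/(1.6 + 1) = 0.6/2.6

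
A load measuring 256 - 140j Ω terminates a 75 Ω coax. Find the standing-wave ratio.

VSWR ≈ 4.51

Γ = (Z_L − Z_0)/(Z_L + Z_0) = (181 − j140)/(331 − j140)
|Γ| = 229/359 = 0.637
VSWR = (1 + |Γ|)/(1 − |Γ|) = 1.64/0.363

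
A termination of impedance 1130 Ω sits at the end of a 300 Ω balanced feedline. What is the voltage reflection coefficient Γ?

Γ = 0.58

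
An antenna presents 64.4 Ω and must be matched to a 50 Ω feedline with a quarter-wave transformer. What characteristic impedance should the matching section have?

Z_qwt ≈ 56.7 Ω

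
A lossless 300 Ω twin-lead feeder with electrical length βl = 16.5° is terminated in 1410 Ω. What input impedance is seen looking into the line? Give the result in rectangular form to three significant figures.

tan(βl) = tan(16.5°) = 0.296
Z_in = Z_0·(Z_L + jZ_0·tanβl)/(Z_0 + jZ_L·tanβl)
     = 300·(1410 + j88.9)/(300 + j418)

Z_in ≈ 522 − j638 Ω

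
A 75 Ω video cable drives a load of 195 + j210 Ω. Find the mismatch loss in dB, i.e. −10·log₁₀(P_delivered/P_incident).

mismatch loss ≈ 3.01 dB

Γ = (120 + j210)/(270 + j210), |Γ| = 0.707
|Γ|² = 0.5, so P_del/P_inc = 1 − |Γ|² = 0.5
ML = −10·log₁₀(1 − |Γ|²)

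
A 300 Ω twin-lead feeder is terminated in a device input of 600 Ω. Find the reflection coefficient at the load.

Γ = (Z_L − Z_0)/(Z_L + Z_0) = (600 − 300)/(600 + 300) = 300/900

Γ = 0.333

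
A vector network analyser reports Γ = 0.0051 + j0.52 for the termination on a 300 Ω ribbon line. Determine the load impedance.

Z_L ≈ 174 + j248 Ω

Z_L = Z_0·(1 + Γ)/(1 − Γ) = 300·(1.01 + j0.52)/(0.995 − j0.52)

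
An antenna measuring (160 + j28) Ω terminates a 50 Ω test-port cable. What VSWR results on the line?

Γ = (Z_L − Z_0)/(Z_L + Z_0) = (110 + j28)/(210 + j28)
|Γ| = 114/212 = 0.536
VSWR = (1 + |Γ|)/(1 − |Γ|) = 1.54/0.464

VSWR ≈ 3.31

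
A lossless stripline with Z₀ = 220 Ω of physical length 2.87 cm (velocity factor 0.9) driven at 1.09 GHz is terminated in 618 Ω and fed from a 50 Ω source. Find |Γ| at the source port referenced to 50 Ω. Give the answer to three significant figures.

λ = v/f = 0.9·c / 1.09 GHz = 0.248 m
βl = 2π·l/λ = 2π × 0.116 = 41.7°
tan(βl) = 0.891
Z_in = Z_0·(Z_L + jZ_0·tanβl)/(Z_0 + jZ_L·tanβl) = 153 − j186 Ω
Γ_s = (Z_in − Z_s)/(Z_in + Z_s) = (103 − j186)/(203 − j186), |Γ_s| = 0.772

|Γ| ≈ 0.772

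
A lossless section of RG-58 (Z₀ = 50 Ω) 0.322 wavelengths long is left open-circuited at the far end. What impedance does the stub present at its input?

Z_in ≈ +j24.3 Ω

βl = 2π × 0.322 = 116°
tan(βl) = -2.06
For an open-circuited stub, Z_in = −jZ_0·cot(βl) = −jZ_0/tan(βl)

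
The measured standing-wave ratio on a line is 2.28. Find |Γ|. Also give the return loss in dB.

|Γ| = (S − 1)/(S + 1) = (2.28 − 1)/(2.28 + 1) = 1.28/3.28
RL = −20·log₁₀|Γ| = −20·log₁₀(0.39)

|Γ| ≈ 0.39; return loss ≈ 8.17 dB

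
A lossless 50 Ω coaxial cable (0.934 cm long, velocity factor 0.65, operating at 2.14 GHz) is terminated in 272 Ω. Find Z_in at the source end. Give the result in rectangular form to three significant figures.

λ = v/f = 0.65·c / 2.14 GHz = 0.0911 m
βl = 2π·l/λ = 2π × 0.103 = 36.9°
tan(βl) = tan(36.9°) = 0.751
Z_in = Z_0·(Z_L + jZ_0·tanβl)/(Z_0 + jZ_L·tanβl)
     = 50·(272 + j37.5)/(50 + j204)

Z_in ≈ 24.1 − j60.7 Ω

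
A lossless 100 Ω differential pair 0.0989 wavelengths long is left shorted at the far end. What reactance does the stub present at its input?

X_in ≈ 71.6 Ω (inductive)

βl = 2π × 0.0989 = 35.6°
tan(βl) = 0.716
For a shorted stub, Z_in = jZ_0·tan(βl)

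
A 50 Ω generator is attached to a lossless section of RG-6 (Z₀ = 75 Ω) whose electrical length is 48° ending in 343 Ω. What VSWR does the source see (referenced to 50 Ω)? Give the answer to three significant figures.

tan(βl) = 1.11
Z_in = Z_0·(Z_L + jZ_0·tanβl)/(Z_0 + jZ_L·tanβl) = 28.6 − j61.9 Ω
Γ_s = (Z_in − Z_s)/(Z_in + Z_s) = (-21.4 − j61.9)/(78.6 − j61.9), |Γ_s| = 0.655
VSWR = (1 + |Γ_s|)/(1 − |Γ_s|)

VSWR ≈ 4.79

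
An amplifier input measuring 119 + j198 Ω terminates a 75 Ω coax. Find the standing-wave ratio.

Γ = (Z_L − Z_0)/(Z_L + Z_0) = (44 + j198)/(194 + j198)
|Γ| = 203/277 = 0.732
VSWR = (1 + |Γ|)/(1 − |Γ|) = 1.73/0.268

VSWR ≈ 6.45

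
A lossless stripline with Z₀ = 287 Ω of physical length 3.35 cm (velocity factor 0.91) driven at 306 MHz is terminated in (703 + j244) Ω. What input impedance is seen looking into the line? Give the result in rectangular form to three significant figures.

Z_in ≈ 759 − j168 Ω

λ = v/f = 0.91·c / 306 MHz = 0.892 m
βl = 2π·l/λ = 2π × 0.0375 = 13.5°
tan(βl) = tan(13.5°) = 0.24
Z_in = Z_0·(Z_L + jZ_0·tanβl)/(Z_0 + jZ_L·tanβl)
     = 287·(703 + j313)/(228 + j169)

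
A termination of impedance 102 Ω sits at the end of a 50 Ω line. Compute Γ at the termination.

Γ = 0.342

Γ = (Z_L − Z_0)/(Z_L + Z_0) = (102 − 50)/(102 + 50) = 52/152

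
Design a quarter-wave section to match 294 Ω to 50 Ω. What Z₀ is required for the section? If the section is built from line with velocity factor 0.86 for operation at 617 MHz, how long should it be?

Z_qwt = √(Z_0·R_L) = √(50 × 294) = √14700
λ = 0.86·c/f = 0.418 m, so l = λ/4 = 0.105 m

Z_qwt ≈ 121 Ω; length ≈ 10.5 cm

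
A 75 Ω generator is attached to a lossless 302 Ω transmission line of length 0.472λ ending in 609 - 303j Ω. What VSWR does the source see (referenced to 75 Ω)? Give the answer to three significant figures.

βl = 2π × 0.472 = 170°
tan(βl) = -0.178
Z_in = Z_0·(Z_L + jZ_0·tanβl)/(Z_0 + jZ_L·tanβl) = 782 − j93 Ω
Γ_s = (Z_in − Z_s)/(Z_in + Z_s) = (707 − j93)/(857 − j93), |Γ_s| = 0.827
VSWR = (1 + |Γ_s|)/(1 − |Γ_s|)

VSWR ≈ 10.6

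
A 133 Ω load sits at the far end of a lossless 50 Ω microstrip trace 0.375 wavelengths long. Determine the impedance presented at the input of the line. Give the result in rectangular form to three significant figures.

Z_in ≈ 32.9 + j37.6 Ω

βl = 2π × 0.375 = 135°
tan(βl) = tan(135°) = -1
Z_in = Z_0·(Z_L + jZ_0·tanβl)/(Z_0 + jZ_L·tanβl)
     = 50·(133 − j50)/(50 − j133)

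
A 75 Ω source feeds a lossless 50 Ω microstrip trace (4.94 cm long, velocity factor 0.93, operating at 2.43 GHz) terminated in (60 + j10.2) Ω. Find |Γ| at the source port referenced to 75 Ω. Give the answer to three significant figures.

λ = v/f = 0.93·c / 2.43 GHz = 0.115 m
βl = 2π·l/λ = 2π × 0.43 = 155°
tan(βl) = -0.469
Z_in = Z_0·(Z_L + jZ_0·tanβl)/(Z_0 + jZ_L·tanβl) = 48.3 + j12.7 Ω
Γ_s = (Z_in − Z_s)/(Z_in + Z_s) = (-26.7 + j12.7)/(123 + j12.7), |Γ_s| = 0.239

|Γ| ≈ 0.239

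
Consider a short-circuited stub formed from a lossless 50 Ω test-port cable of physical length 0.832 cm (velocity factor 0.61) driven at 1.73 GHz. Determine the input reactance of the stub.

λ = v/f = 0.61·c / 1.73 GHz = 0.106 m
βl = 2π·l/λ = 2π × 0.0787 = 28.3°
tan(βl) = 0.539
For a short-circuited stub, Z_in = jZ_0·tan(βl)

X_in ≈ 26.9 Ω (inductive)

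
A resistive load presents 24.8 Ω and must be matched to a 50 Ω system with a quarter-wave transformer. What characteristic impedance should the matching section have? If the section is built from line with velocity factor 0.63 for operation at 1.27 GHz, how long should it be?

Z_qwt = √(Z_0·R_L) = √(50 × 24.8) = √1240
λ = 0.63·c/f = 0.149 m, so l = λ/4 = 0.0372 m

Z_qwt ≈ 35.2 Ω; length ≈ 3.72 cm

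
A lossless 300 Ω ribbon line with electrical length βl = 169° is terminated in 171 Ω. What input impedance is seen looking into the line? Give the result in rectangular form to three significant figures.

tan(βl) = tan(169°) = -0.194
Z_in = Z_0·(Z_L + jZ_0·tanβl)/(Z_0 + jZ_L·tanβl)
     = 300·(171 − j58.3)/(300 − j33.2)

Z_in ≈ 175 − j38.9 Ω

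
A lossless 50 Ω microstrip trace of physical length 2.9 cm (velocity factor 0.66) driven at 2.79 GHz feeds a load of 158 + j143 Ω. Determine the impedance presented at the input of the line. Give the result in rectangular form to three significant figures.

λ = v/f = 0.66·c / 2.79 GHz = 0.071 m
βl = 2π·l/λ = 2π × 0.409 = 147°
tan(βl) = tan(147°) = -0.647
Z_in = Z_0·(Z_L + jZ_0·tanβl)/(Z_0 + jZ_L·tanβl)
     = 50·(158 + j111)/(142 − j102)

Z_in ≈ 18.2 + j51.9 Ω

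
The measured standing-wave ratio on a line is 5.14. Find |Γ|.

|Γ| ≈ 0.674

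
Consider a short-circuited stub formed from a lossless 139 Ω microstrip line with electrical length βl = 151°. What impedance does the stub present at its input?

tan(βl) = -0.554
For a short-circuited stub, Z_in = jZ_0·tan(βl)

Z_in ≈ −j77 Ω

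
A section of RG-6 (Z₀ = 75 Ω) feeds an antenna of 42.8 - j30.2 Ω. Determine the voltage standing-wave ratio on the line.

VSWR ≈ 2.14

Γ = (Z_L − Z_0)/(Z_L + Z_0) = (-32.2 − j30.2)/(117.8 − j30.2)
|Γ| = 44.1/122 = 0.363
VSWR = (1 + |Γ|)/(1 − |Γ|) = 1.36/0.637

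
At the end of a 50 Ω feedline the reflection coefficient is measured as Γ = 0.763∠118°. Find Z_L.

Z_L ≈ 9.09 + j29.3 Ω

Z_L = Z_0·(1 + Γ)/(1 − Γ) = 50·(0.642 + j0.674)/(1.36 − j0.674)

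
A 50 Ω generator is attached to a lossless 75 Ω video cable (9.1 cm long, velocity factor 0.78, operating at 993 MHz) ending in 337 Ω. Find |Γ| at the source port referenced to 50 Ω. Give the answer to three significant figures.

λ = v/f = 0.78·c / 993 MHz = 0.236 m
βl = 2π·l/λ = 2π × 0.386 = 139°
tan(βl) = -0.869
Z_in = Z_0·(Z_L + jZ_0·tanβl)/(Z_0 + jZ_L·tanβl) = 36.4 + j77 Ω
Γ_s = (Z_in − Z_s)/(Z_in + Z_s) = (-13.6 + j77)/(86.4 + j77), |Γ_s| = 0.676

|Γ| ≈ 0.676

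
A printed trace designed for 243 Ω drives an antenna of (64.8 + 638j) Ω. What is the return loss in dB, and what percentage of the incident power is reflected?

RL ≈ 0.583 dB; 87.4% of incident power reflected

Γ = (-178.2 + j638)/(307.8 + j638), |Γ| = 0.935
RL = −20·log₁₀(0.935) = 0.583 dB
P_refl/P_inc = |Γ|² = 0.874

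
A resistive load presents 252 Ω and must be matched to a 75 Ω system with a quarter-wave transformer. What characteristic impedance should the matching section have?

Z_qwt = √(Z_0·R_L) = √(75 × 252) = √18900

Z_qwt ≈ 137 Ω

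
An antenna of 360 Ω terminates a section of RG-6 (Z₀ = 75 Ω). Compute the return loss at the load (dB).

Γ = (360 − 75)/(360 + 75) = 0.655
RL = −20·log₁₀|Γ| = −20·log₁₀(0.655)

RL ≈ 3.67 dB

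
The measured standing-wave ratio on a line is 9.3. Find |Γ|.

|Γ| = (S − 1)/(S + 1) = (9.3 − 1)/(9.3 + 1) = 8.3/10.3

|Γ| ≈ 0.806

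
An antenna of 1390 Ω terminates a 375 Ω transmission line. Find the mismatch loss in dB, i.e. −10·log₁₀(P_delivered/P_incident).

Γ = (1390 − 375)/(1390 + 375) = 0.575
|Γ|² = 0.331, so P_del/P_inc = 1 − |Γ|² = 0.669
ML = −10·log₁₀(1 − |Γ|²)

mismatch loss ≈ 1.74 dB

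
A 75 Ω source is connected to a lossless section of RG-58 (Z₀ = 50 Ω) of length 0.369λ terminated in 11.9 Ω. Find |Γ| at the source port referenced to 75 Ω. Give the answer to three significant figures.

|Γ| ≈ 0.634

βl = 2π × 0.369 = 133°
tan(βl) = -1.08
Z_in = Z_0·(Z_L + jZ_0·tanβl)/(Z_0 + jZ_L·tanβl) = 24.1 − j47.7 Ω
Γ_s = (Z_in − Z_s)/(Z_in + Z_s) = (-50.9 − j47.7)/(99.1 − j47.7), |Γ_s| = 0.634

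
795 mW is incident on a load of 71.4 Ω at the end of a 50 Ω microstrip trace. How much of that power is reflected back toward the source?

Γ = (71.4 − 50)/(71.4 + 50) = 0.176
|Γ|² = 0.0311
P_refl = |Γ|²·P_inc = 24.7 mW, P_del = (1 − |Γ|²)·P_inc = 770 mW

P_reflected ≈ 24.7 mW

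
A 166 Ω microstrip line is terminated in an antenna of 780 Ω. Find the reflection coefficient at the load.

Γ = 0.649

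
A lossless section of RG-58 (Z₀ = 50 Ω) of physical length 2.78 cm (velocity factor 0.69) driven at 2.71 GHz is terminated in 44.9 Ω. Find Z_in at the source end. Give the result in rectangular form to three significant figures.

λ = v/f = 0.69·c / 2.71 GHz = 0.0764 m
βl = 2π·l/λ = 2π × 0.364 = 131°
tan(βl) = tan(131°) = -1.15
Z_in = Z_0·(Z_L + jZ_0·tanβl)/(Z_0 + jZ_L·tanβl)
     = 50·(44.9 − j57.5)/(50 − j51.6)

Z_in ≈ 50.5 − j5.39 Ω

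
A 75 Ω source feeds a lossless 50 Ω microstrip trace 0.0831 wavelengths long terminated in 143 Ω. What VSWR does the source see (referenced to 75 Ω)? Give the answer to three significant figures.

βl = 2π × 0.0831 = 29.9°
tan(βl) = 0.575
Z_in = Z_0·(Z_L + jZ_0·tanβl)/(Z_0 + jZ_L·tanβl) = 51.3 − j55.7 Ω
Γ_s = (Z_in − Z_s)/(Z_in + Z_s) = (-23.7 − j55.7)/(126 − j55.7), |Γ_s| = 0.438
VSWR = (1 + |Γ_s|)/(1 − |Γ_s|)

VSWR ≈ 2.56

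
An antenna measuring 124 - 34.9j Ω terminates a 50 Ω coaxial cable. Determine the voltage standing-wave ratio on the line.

VSWR ≈ 2.71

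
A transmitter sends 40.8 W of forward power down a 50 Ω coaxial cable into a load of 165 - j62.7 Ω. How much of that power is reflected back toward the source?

P_reflected ≈ 14 W

|Γ| = |(115 − j62.7)/(215 − j62.7)| = 0.585
|Γ|² = 0.342
P_refl = |Γ|²·P_inc = 14 W, P_del = (1 − |Γ|²)·P_inc = 26.8 W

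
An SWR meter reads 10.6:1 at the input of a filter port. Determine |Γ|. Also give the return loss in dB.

|Γ| = (S − 1)/(S + 1) = (10.6 − 1)/(10.6 + 1) = 9.6/11.6
RL = −20·log₁₀|Γ| = −20·log₁₀(0.828)

|Γ| ≈ 0.828; return loss ≈ 1.64 dB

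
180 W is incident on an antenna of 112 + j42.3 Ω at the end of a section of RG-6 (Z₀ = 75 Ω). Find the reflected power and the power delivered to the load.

P_reflected ≈ 15.5 W; P_delivered ≈ 165 W

|Γ| = |(37 + j42.3)/(187 + j42.3)| = 0.293
|Γ|² = 0.0859
P_refl = |Γ|²·P_inc = 15.5 W, P_del = (1 − |Γ|²)·P_inc = 165 W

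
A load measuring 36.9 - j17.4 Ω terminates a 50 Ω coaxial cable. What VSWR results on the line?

VSWR ≈ 1.65

Γ = (Z_L − Z_0)/(Z_L + Z_0) = (-13.1 − j17.4)/(86.9 − j17.4)
|Γ| = 21.8/88.6 = 0.246
VSWR = (1 + |Γ|)/(1 − |Γ|) = 1.25/0.754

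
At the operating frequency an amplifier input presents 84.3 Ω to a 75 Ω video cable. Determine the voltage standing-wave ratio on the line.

VSWR ≈ 1.12

For a purely resistive load, VSWR = R_L/Z_0 or Z_0/R_L (whichever > 1) = 84.3/75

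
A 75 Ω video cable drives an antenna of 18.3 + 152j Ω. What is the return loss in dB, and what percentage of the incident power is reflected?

RL ≈ 0.823 dB; 82.7% of incident power reflected

Γ = (-56.7 + j152)/(93.3 + j152), |Γ| = 0.91
RL = −20·log₁₀(0.91) = 0.823 dB
P_refl/P_inc = |Γ|² = 0.827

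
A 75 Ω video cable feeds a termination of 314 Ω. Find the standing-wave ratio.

For a purely resistive load, VSWR = R_L/Z_0 or Z_0/R_L (whichever > 1) = 314/75

VSWR ≈ 4.19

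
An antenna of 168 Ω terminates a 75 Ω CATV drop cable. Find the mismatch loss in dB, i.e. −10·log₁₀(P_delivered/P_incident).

mismatch loss ≈ 0.688 dB

Γ = (168 − 75)/(168 + 75) = 0.383
|Γ|² = 0.146, so P_del/P_inc = 1 − |Γ|² = 0.854
ML = −10·log₁₀(1 − |Γ|²)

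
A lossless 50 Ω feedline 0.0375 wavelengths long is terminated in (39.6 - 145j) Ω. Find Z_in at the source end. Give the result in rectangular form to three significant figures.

Z_in ≈ 14.4 − j80 Ω

βl = 2π × 0.0375 = 13.5°
tan(βl) = tan(13.5°) = 0.24
Z_in = Z_0·(Z_L + jZ_0·tanβl)/(Z_0 + jZ_L·tanβl)
     = 50·(39.6 − j133)/(84.8 + j9.51)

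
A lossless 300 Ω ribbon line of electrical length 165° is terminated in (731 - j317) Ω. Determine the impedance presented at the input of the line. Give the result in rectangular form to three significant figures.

tan(βl) = tan(165°) = -0.268
Z_in = Z_0·(Z_L + jZ_0·tanβl)/(Z_0 + jZ_L·tanβl)
     = 300·(731 − j397)/(215 − j196)

Z_in ≈ 833 + j205 Ω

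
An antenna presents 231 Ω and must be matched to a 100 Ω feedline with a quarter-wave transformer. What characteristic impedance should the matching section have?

Z_qwt = √(Z_0·R_L) = √(100 × 231) = √23100

Z_qwt ≈ 152 Ω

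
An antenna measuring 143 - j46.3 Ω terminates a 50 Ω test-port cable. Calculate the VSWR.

Γ = (Z_L − Z_0)/(Z_L + Z_0) = (93 − j46.3)/(193 − j46.3)
|Γ| = 104/198 = 0.523
VSWR = (1 + |Γ|)/(1 − |Γ|) = 1.52/0.477

VSWR ≈ 3.2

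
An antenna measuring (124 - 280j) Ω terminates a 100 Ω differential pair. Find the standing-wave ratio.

Γ = (Z_L − Z_0)/(Z_L + Z_0) = (24 − j280)/(224 − j280)
|Γ| = 281/359 = 0.784
VSWR = (1 + |Γ|)/(1 − |Γ|) = 1.78/0.216

VSWR ≈ 8.25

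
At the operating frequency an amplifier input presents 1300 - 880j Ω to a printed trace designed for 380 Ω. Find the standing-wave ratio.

VSWR ≈ 5.08

Γ = (Z_L − Z_0)/(Z_L + Z_0) = (920 − j880)/(1680 − j880)
|Γ| = 1270/1900 = 0.671
VSWR = (1 + |Γ|)/(1 − |Γ|) = 1.67/0.329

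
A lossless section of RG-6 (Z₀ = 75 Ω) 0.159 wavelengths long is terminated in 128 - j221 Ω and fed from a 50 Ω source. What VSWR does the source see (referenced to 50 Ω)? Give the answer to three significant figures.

VSWR ≈ 5.43

βl = 2π × 0.159 = 57.2°
tan(βl) = 1.55
Z_in = Z_0·(Z_L + jZ_0·tanβl)/(Z_0 + jZ_L·tanβl) = 11.5 − j24.2 Ω
Γ_s = (Z_in − Z_s)/(Z_in + Z_s) = (-38.5 − j24.2)/(61.5 − j24.2), |Γ_s| = 0.689
VSWR = (1 + |Γ_s|)/(1 − |Γ_s|)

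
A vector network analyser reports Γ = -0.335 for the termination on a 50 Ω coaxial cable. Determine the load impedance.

Z_L ≈ 24.9 Ω

Z_L = Z_0·(1 + Γ)/(1 − Γ) = 50·(0.665)/(1.33)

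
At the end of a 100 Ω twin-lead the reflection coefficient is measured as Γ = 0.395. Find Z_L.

Z_L ≈ 231 Ω

Z_L = Z_0·(1 + Γ)/(1 − Γ) = 100·(1.4)/(0.605)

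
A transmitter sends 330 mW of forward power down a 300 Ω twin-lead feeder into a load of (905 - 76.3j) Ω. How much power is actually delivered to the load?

|Γ| = |(605 − j76.3)/(1205 − j76.3)| = 0.505
|Γ|² = 0.255
P_refl = |Γ|²·P_inc = 84.2 mW, P_del = (1 − |Γ|²)·P_inc = 246 mW

P_delivered ≈ 246 mW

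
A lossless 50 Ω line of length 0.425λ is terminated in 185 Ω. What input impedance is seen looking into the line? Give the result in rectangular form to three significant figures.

βl = 2π × 0.425 = 153°
tan(βl) = tan(153°) = -0.51
Z_in = Z_0·(Z_L + jZ_0·tanβl)/(Z_0 + jZ_L·tanβl)
     = 50·(185 − j25.5)/(50 − j94.3)

Z_in ≈ 51.2 + j71 Ω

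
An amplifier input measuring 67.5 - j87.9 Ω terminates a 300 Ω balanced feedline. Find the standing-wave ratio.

VSWR ≈ 4.84

Γ = (Z_L − Z_0)/(Z_L + Z_0) = (-232.5 − j87.9)/(367.5 − j87.9)
|Γ| = 249/378 = 0.658
VSWR = (1 + |Γ|)/(1 − |Γ|) = 1.66/0.342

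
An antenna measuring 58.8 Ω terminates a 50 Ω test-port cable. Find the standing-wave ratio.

Γ = (58.8 − 50)/(58.8 + 50) = 0.0809
VSWR = (1 + 0.0809)/(1 − 0.0809)

VSWR ≈ 1.18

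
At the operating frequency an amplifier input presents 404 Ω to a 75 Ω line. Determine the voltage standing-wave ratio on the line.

Γ = (404 − 75)/(404 + 75) = 0.687
VSWR = (1 + 0.687)/(1 − 0.687)

VSWR ≈ 5.39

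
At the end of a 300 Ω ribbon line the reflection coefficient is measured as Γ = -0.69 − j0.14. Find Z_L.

Z_L ≈ 52.6 − j29.2 Ω

Z_L = Z_0·(1 + Γ)/(1 − Γ) = 300·(0.31 − j0.14)/(1.69 + j0.14)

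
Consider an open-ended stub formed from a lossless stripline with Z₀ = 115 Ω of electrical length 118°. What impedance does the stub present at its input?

tan(βl) = -1.88
For an open-ended stub, Z_in = −jZ_0·cot(βl) = −jZ_0/tan(βl)

Z_in ≈ +j61.1 Ω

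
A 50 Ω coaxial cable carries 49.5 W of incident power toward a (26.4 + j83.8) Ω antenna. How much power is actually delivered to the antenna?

|Γ| = |(-23.6 + j83.8)/(76.4 + j83.8)| = 0.768
|Γ|² = 0.589
P_refl = |Γ|²·P_inc = 29.2 W, P_del = (1 − |Γ|²)·P_inc = 20.3 W

P_delivered ≈ 20.3 W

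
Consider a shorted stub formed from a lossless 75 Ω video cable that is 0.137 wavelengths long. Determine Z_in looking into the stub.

βl = 2π × 0.137 = 49.3°
tan(βl) = 1.16
For a shorted stub, Z_in = jZ_0·tan(βl)

Z_in ≈ +j87.3 Ω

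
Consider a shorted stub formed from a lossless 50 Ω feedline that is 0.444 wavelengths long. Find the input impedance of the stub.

βl = 2π × 0.444 = 160°
tan(βl) = -0.367
For a shorted stub, Z_in = jZ_0·tan(βl)

Z_in ≈ −j18.4 Ω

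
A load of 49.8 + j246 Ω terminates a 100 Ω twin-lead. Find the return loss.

RL ≈ 1.19 dB

Γ = (-50.2 + j246)/(149.8 + j246), |Γ| = 0.872
RL = −20·log₁₀|Γ| = −20·log₁₀(0.872)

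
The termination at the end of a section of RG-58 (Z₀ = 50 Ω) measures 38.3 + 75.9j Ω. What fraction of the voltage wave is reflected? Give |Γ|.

|Γ| ≈ 0.66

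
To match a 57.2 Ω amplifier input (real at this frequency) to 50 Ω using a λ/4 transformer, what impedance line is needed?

Z_qwt ≈ 53.5 Ω

Z_qwt = √(Z_0·R_L) = √(50 × 57.2) = √2860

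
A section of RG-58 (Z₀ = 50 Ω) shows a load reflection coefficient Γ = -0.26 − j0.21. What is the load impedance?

Z_L ≈ 27.2 − j12.9 Ω

Z_L = Z_0·(1 + Γ)/(1 − Γ) = 50·(0.74 − j0.21)/(1.26 + j0.21)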